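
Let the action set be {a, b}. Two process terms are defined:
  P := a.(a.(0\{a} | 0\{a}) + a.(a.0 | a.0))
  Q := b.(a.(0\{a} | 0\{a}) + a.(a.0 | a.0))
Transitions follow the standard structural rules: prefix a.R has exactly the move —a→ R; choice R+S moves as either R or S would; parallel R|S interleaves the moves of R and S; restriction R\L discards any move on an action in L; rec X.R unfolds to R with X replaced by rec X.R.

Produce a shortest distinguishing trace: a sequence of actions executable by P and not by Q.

LTS(P): 7 reachable states
  p0 = a.(a.(0\{a} | 0\{a}) + a.(a.0 | a.0)) → --a--▸ p1
  p1 = a.(0\{a} | 0\{a}) + a.(a.0 | a.0) → --a--▸ p2, --a--▸ p3
  p2 = 0\{a} | 0\{a} → stopped
  p3 = a.0 | a.0 → --a--▸ p4, --a--▸ p5
  p4 = 0 | a.0 → --a--▸ p6
  p5 = a.0 | 0 → --a--▸ p6
  p6 = 0 | 0 → stopped
LTS(Q): 7 reachable states
  q0 = b.(a.(0\{a} | 0\{a}) + a.(a.0 | a.0)) → --b--▸ q1
  q1 = a.(0\{a} | 0\{a}) + a.(a.0 | a.0) → --a--▸ q2, --a--▸ q3
  q2 = 0\{a} | 0\{a} → stopped
  q3 = a.0 | a.0 → --a--▸ q4, --a--▸ q5
  q4 = 0 | a.0 → --a--▸ q6
  q5 = a.0 | 0 → --a--▸ q6
  q6 = 0 | 0 → stopped
Executing a from P (initial set {p0}):
  step 1 (a): {p1}
  P completes σ.
Executing a from Q (initial set {q0}):
  step 1 (a): ∅  — Q cannot continue

a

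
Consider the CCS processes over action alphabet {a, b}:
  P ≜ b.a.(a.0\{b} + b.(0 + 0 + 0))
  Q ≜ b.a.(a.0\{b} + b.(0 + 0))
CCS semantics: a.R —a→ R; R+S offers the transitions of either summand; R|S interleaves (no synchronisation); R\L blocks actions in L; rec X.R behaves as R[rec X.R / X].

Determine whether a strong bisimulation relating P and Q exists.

P's transition system — 5 states:
  u0 = b.a.(a.0\{b} + b.(0 + 0 + 0)) has moves —b→ u1
  u1 = a.(a.0\{b} + b.(0 + 0 + 0)) has moves —a→ u2
  u2 = a.0\{b} + b.(0 + 0 + 0) has moves —a→ u3, —b→ u4
  u3 = 0\{b} has moves deadlocked
  u4 = 0 + 0 + 0 has moves deadlocked
Q's transition system — 5 states:
  v0 = b.a.(a.0\{b} + b.(0 + 0)) has moves —b→ v1
  v1 = a.(a.0\{b} + b.(0 + 0)) has moves —a→ v2
  v2 = a.0\{b} + b.(0 + 0) has moves —a→ v3, —b→ v4
  v3 = 0\{b} has moves deadlocked
  v4 = 0 + 0 has moves deadlocked
Bisimilarity quotient blocks:
  B0 = {u0, v0}
  B1 = {u1, v1}
  B2 = {u2, v2}
  B3 = {u3, u4, v3, v4}
u0 ∈ B0, v0 ∈ B0 → same block

bisimilar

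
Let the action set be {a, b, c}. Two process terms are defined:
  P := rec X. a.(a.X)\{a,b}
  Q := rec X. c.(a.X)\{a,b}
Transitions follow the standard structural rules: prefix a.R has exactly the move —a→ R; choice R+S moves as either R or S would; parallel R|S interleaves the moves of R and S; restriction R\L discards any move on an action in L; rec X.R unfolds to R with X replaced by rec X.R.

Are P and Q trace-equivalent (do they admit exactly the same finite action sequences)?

P's transition system — 2 states:
  m0 = rec X. a.(a.X)\{a,b} ⊢ —a→ m1
  m1 = (a.(rec X. a.(a.X)\{a,b}))\{a,b} ⊢ ∅
Q's transition system — 2 states:
  n0 = rec X. c.(a.X)\{a,b} ⊢ —c→ n1
  n1 = (a.(rec X. c.(a.X)\{a,b}))\{a,b} ⊢ ∅
Run σ = ⟨a⟩ on P: start {m0}
  step 1 (a): {m1}
  — P admits the full trace.
Run σ = ⟨a⟩ on Q: start {n0}
  step 1 (a): ∅ (Q stuck)

traces(P) ≠ traces(Q) — witness ⟨a⟩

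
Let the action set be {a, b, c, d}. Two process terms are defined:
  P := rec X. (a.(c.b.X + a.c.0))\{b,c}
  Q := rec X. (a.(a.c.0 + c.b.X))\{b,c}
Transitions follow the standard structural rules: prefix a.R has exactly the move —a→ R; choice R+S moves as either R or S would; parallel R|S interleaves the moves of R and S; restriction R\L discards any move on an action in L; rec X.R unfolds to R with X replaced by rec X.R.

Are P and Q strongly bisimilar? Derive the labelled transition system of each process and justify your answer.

LTS(P): 3 reachable states
  s0 = rec X. (a.(c.b.X + a.c.0))\{b,c} ⊢ ··a··> s1
  s1 = (c.b.(rec X. (a.(c.b.X + a.c.0))\{b,c}) + a.c.0)\{b,c} ⊢ ··a··> s2
  s2 = (c.0)\{b,c} ⊢ ∅
LTS(Q): 3 reachable states
  t0 = rec X. (a.(a.c.0 + c.b.X))\{b,c} ⊢ ··a··> t1
  t1 = (a.c.0 + c.b.(rec X. (a.(a.c.0 + c.b.X))\{b,c}))\{b,c} ⊢ ··a··> t2
  t2 = (c.0)\{b,c} ⊢ ∅
Partition-refinement fixed point:
  B0 = {s0, t0}
  B1 = {s1, t1}
  B2 = {s2, t2}
s0 ∈ B0, t0 ∈ B0 → same block

bisimilar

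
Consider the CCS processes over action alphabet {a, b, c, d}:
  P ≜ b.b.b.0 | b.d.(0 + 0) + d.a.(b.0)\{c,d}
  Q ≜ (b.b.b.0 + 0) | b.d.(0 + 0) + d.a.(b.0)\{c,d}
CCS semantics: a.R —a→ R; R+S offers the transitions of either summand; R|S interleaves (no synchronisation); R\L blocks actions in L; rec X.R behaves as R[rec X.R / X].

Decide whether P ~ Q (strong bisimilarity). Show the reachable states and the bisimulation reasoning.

YES

Reachable graph of P (15 states):
  s0 = b.b.b.0 | b.d.(0 + 0) + d.a.(b.0)\{c,d} :: --b--▸ s1, --b--▸ s2, --d--▸ s3
  s1 = b.b.0 | b.d.(0 + 0) :: --b--▸ s4, --b--▸ s5
  s2 = b.b.b.0 | d.(0 + 0) :: --b--▸ s5, --d--▸ s6
  s3 = a.(b.0)\{c,d} :: --a--▸ s7
  s4 = b.0 | b.d.(0 + 0) :: --b--▸ s8, --b--▸ s9
  s5 = b.b.0 | d.(0 + 0) :: --b--▸ s9, --d--▸ s10
  s6 = b.b.b.0 | (0 + 0) :: --b--▸ s10
  s7 = (b.0)\{c,d} :: --b--▸ s11
  s8 = 0 | b.d.(0 + 0) :: --b--▸ s12
  s9 = b.0 | d.(0 + 0) :: --b--▸ s12, --d--▸ s13
  s10 = b.b.0 | (0 + 0) :: --b--▸ s13
  s11 = 0\{c,d} :: (no moves)
  s12 = 0 | d.(0 + 0) :: --d--▸ s14
  s13 = b.0 | (0 + 0) :: --b--▸ s14
  s14 = 0 | (0 + 0) :: (no moves)
Reachable graph of Q (15 states):
  t0 = (b.b.b.0 + 0) | b.d.(0 + 0) + d.a.(b.0)\{c,d} :: --b--▸ t1, --b--▸ t2, --d--▸ t3
  t1 = (b.b.b.0 + 0) | d.(0 + 0) :: --b--▸ t4, --d--▸ t5
  t2 = b.b.0 | b.d.(0 + 0) :: --b--▸ t4, --b--▸ t6
  t3 = a.(b.0)\{c,d} :: --a--▸ t7
  t4 = b.b.0 | d.(0 + 0) :: --b--▸ t8, --d--▸ t9
  t5 = (b.b.b.0 + 0) | (0 + 0) :: --b--▸ t9
  t6 = b.0 | b.d.(0 + 0) :: --b--▸ t10, --b--▸ t8
  t7 = (b.0)\{c,d} :: --b--▸ t11
  t8 = b.0 | d.(0 + 0) :: --b--▸ t12, --d--▸ t13
  t9 = b.b.0 | (0 + 0) :: --b--▸ t13
  t10 = 0 | b.d.(0 + 0) :: --b--▸ t12
  t11 = 0\{c,d} :: (no moves)
  t12 = 0 | d.(0 + 0) :: --d--▸ t14
  t13 = b.0 | (0 + 0) :: --b--▸ t14
  t14 = 0 | (0 + 0) :: (no moves)
Partition-refinement fixed point:
  B0 = {s0, t0}
  B1 = {s1, t2}
  B2 = {s5, t4}
  B3 = {s10, t9}
  B4 = {s13, s7, t13, t7}
  B5 = {s11, s14, t11, t14}
  B6 = {s9, t8}
  B7 = {s12, t12}
  B8 = {s4, t6}
  B9 = {s8, t10}
  B10 = {s3, t3}
  B11 = {s2, t1}
  B12 = {s6, t5}
s0 ∈ B0, t0 ∈ B0 → same block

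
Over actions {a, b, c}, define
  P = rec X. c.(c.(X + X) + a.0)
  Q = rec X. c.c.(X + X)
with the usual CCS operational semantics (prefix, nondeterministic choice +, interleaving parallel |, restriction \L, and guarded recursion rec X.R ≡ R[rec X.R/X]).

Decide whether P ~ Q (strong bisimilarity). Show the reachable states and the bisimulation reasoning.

P's transition system — 4 states:
  u0 = rec X. c.(c.(X + X) + a.0) | —c→ u1
  u1 = c.((rec X. c.(c.(X + X) + a.0)) + (rec X. c.(c.(X + X) + a.0))) + a.0 | —a→ u2, —c→ u3
  u2 = 0 | deadlocked
  u3 = (rec X. c.(c.(X + X) + a.0)) + (rec X. c.(c.(X + X) + a.0)) | —c→ u1
Q's transition system — 3 states:
  v0 = rec X. c.c.(X + X) | —c→ v1
  v1 = c.((rec X. c.c.(X + X)) + (rec X. c.c.(X + X))) | —c→ v2
  v2 = (rec X. c.c.(X + X)) + (rec X. c.c.(X + X)) | —c→ v1
Partition-refinement fixed point:
  B0 = {u0, u3}
  B1 = {u1}
  B2 = {u2}
  B3 = {v0, v1, v2}
u0 ∈ B0, v0 ∈ B3 → different blocks

P ≁ Q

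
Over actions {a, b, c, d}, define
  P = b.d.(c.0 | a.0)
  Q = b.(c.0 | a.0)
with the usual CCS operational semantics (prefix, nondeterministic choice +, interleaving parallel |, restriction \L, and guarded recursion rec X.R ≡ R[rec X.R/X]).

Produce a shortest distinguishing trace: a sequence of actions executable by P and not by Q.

bd

Reachable graph of P (6 states):
  s0 = b.d.(c.0 | a.0) :: —b→ s1
  s1 = d.(c.0 | a.0) :: —d→ s2
  s2 = c.0 | a.0 :: —a→ s3, —c→ s4
  s3 = c.0 | 0 :: —c→ s5
  s4 = 0 | a.0 :: —a→ s5
  s5 = 0 | 0 :: stopped
Reachable graph of Q (5 states):
  t0 = b.(c.0 | a.0) :: —b→ t1
  t1 = c.0 | a.0 :: —a→ t2, —c→ t3
  t2 = c.0 | 0 :: —c→ t4
  t3 = 0 | a.0 :: —a→ t4
  t4 = 0 | 0 :: stopped
Trace ⟨bd⟩ through P, begin at {s0}:
  after b @ step 1: {s1}
  after d @ step 2: {s2}
  ✓ P
Trace ⟨bd⟩ through Q, begin at {t0}:
  after b @ step 1: {t1}
  after d @ step 2: ∅ (Q stuck)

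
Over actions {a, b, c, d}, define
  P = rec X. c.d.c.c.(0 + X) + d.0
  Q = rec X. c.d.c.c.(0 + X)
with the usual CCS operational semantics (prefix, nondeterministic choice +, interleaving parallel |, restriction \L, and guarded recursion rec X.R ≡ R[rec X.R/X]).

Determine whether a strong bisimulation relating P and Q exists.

P ≁ Q

Reachable graph of P (6 states):
  u0 = rec X. c.d.c.c.(0 + X) + d.0 ⊢ ··c··> u1, ··d··> u2
  u1 = d.c.c.(0 + (rec X. c.d.c.c.(0 + X) + d.0)) ⊢ ··d··> u3
  u2 = 0 ⊢ deadlocked
  u3 = c.c.(0 + (rec X. c.d.c.c.(0 + X) + d.0)) ⊢ ··c··> u4
  u4 = c.(0 + (rec X. c.d.c.c.(0 + X) + d.0)) ⊢ ··c··> u5
  u5 = 0 + (rec X. c.d.c.c.(0 + X) + d.0) ⊢ ··c··> u1, ··d··> u2
Reachable graph of Q (5 states):
  v0 = rec X. c.d.c.c.(0 + X) ⊢ ··c··> v1
  v1 = d.c.c.(0 + (rec X. c.d.c.c.(0 + X))) ⊢ ··d··> v2
  v2 = c.c.(0 + (rec X. c.d.c.c.(0 + X))) ⊢ ··c··> v3
  v3 = c.(0 + (rec X. c.d.c.c.(0 + X))) ⊢ ··c··> v4
  v4 = 0 + (rec X. c.d.c.c.(0 + X)) ⊢ ··c··> v1
Partition-refinement fixed point:
  B0 = {u0, u5}
  B1 = {u1}
  B2 = {u3}
  B3 = {u4}
  B4 = {u2}
  B5 = {v0, v4}
  B6 = {v1}
  B7 = {v2}
  B8 = {v3}
u0 ∈ B0, v0 ∈ B5 → different blocks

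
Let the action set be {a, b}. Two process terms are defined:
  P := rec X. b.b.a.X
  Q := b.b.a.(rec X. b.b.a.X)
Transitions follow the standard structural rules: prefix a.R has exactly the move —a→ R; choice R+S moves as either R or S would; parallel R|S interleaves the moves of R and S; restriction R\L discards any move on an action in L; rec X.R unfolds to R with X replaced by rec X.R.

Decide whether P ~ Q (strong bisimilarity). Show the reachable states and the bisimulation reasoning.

bisimilar

Reachable graph of P (3 states):
  u0 = rec X. b.b.a.X has moves ··b··> u1
  u1 = b.a.(rec X. b.b.a.X) has moves ··b··> u2
  u2 = a.(rec X. b.b.a.X) has moves ··a··> u0
Reachable graph of Q (4 states):
  v0 = b.b.a.(rec X. b.b.a.X) has moves ··b··> v1
  v1 = b.a.(rec X. b.b.a.X) has moves ··b··> v2
  v2 = a.(rec X. b.b.a.X) has moves ··a··> v3
  v3 = rec X. b.b.a.X has moves ··b··> v1
Bisimilarity quotient blocks:
  B0 = {u0, v0, v3}
  B1 = {u1, v1}
  B2 = {u2, v2}
u0 ∈ B0, v0 ∈ B0 → same block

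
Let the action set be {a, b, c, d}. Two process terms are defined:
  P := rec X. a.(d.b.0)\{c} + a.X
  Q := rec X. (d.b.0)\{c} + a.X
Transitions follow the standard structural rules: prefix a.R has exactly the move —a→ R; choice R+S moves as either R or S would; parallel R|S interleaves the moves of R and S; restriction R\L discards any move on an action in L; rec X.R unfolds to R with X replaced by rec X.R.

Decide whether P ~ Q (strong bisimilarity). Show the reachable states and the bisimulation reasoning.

NO

Reachable graph of P (4 states):
  u0 = rec X. a.(d.b.0)\{c} + a.X ⊢ —a→ u0, —a→ u1
  u1 = (d.b.0)\{c} ⊢ —d→ u2
  u2 = (b.0)\{c} ⊢ —b→ u3
  u3 = 0\{c} ⊢ (no moves)
Reachable graph of Q (3 states):
  v0 = rec X. (d.b.0)\{c} + a.X ⊢ —a→ v0, —d→ v1
  v1 = (b.0)\{c} ⊢ —b→ v2
  v2 = 0\{c} ⊢ (no moves)
Bisimilarity quotient blocks:
  B0 = {u0}
  B1 = {u1}
  B2 = {u2, v1}
  B3 = {u3, v2}
  B4 = {v0}
u0 ∈ B0, v0 ∈ B4 → different blocks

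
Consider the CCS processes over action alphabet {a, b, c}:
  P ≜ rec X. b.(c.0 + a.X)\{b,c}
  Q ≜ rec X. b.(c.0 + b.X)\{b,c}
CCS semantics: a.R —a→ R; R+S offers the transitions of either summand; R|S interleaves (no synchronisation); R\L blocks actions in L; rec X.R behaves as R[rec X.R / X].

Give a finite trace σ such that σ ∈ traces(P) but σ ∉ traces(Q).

P's transition system — 3 states:
  u0 = rec X. b.(c.0 + a.X)\{b,c} has moves -b-> u1
  u1 = (c.0 + a.(rec X. b.(c.0 + a.X)\{b,c}))\{b,c} has moves -a-> u2
  u2 = (rec X. b.(c.0 + a.X)\{b,c})\{b,c} has moves stopped
Q's transition system — 2 states:
  v0 = rec X. b.(c.0 + b.X)\{b,c} has moves -b-> v1
  v1 = (c.0 + b.(rec X. b.(c.0 + b.X)\{b,c}))\{b,c} has moves stopped
Executing ba from P (initial set {u0}):
  step 1 (b): {u1}
  step 2 (a): {u2}
  ✓ P
Executing ba from Q (initial set {v0}):
  step 1 (b): {v1}
  step 2 (a): ∅  — Q cannot continue

ba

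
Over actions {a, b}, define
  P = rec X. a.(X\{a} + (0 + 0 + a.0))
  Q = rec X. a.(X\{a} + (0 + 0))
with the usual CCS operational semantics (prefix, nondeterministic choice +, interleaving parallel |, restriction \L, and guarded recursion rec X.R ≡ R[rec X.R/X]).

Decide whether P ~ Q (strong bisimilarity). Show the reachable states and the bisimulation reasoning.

P ≁ Q

LTS(P): 3 reachable states
  m0 = rec X. a.(X\{a} + (0 + 0 + a.0)) | —a→ m1
  m1 = (rec X. a.(X\{a} + (0 + 0 + a.0)))\{a} + (0 + 0 + a.0) | —a→ m2
  m2 = 0 | (no moves)
LTS(Q): 2 reachable states
  n0 = rec X. a.(X\{a} + (0 + 0)) | —a→ n1
  n1 = (rec X. a.(X\{a} + (0 + 0)))\{a} + (0 + 0) | (no moves)
Coarsest stable partition (strong bisimilarity classes):
  B0 = {m0}
  B1 = {m1, n0}
  B2 = {m2, n1}
m0 ∈ B0, n0 ∈ B1 → different blocks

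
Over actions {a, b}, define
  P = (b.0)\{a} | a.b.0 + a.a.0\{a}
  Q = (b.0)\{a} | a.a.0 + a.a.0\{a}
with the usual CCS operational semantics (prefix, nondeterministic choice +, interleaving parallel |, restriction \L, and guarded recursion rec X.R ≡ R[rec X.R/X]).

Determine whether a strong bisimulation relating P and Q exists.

P ≁ Q

LTS(P): 8 reachable states
  m0 = (b.0)\{a} | a.b.0 + a.a.0\{a} → ··a··> m1, ··a··> m2, ··b··> m3
  m1 = (b.0)\{a} | b.0 → ··b··> m4, ··b··> m5
  m2 = a.0\{a} → ··a··> m6
  m3 = 0\{a} | a.b.0 → ··a··> m5
  m4 = (b.0)\{a} | 0 → ··b··> m7
  m5 = 0\{a} | b.0 → ··b··> m7
  m6 = 0\{a} → ∅
  m7 = 0\{a} | 0 → ∅
LTS(Q): 8 reachable states
  n0 = (b.0)\{a} | a.a.0 + a.a.0\{a} → ··a··> n1, ··a··> n2, ··b··> n3
  n1 = (b.0)\{a} | a.0 → ··a··> n4, ··b··> n5
  n2 = a.0\{a} → ··a··> n6
  n3 = 0\{a} | a.a.0 → ··a··> n5
  n4 = (b.0)\{a} | 0 → ··b··> n7
  n5 = 0\{a} | a.0 → ··a··> n7
  n6 = 0\{a} → ∅
  n7 = 0\{a} | 0 → ∅
Coarsest stable partition (strong bisimilarity classes):
  B0 = {m0}
  B1 = {m1}
  B2 = {m4, m5, n4}
  B3 = {m6, m7, n6, n7}
  B4 = {m3}
  B5 = {m2, n2, n5}
  B6 = {n0}
  B7 = {n3}
  B8 = {n1}
m0 ∈ B0, n0 ∈ B6 → different blocks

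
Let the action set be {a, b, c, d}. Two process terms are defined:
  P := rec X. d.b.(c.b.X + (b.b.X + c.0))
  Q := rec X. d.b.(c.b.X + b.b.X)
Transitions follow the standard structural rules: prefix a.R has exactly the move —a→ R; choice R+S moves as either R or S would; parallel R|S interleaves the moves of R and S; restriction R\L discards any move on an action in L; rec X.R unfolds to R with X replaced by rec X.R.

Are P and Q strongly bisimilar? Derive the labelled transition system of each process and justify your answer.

P ≁ Q

P's transition system — 5 states:
  p0 = rec X. d.b.(c.b.X + (b.b.X + c.0)) has moves ··d··> p1
  p1 = b.(c.b.(rec X. d.b.(c.b.X + (b.b.X + c.0))) + (b.b.(rec X. d.b.(c.b.X + (b.b.X + c.0))) + c.0)) has moves ··b··> p2
  p2 = c.b.(rec X. d.b.(c.b.X + (b.b.X + c.0))) + (b.b.(rec X. d.b.(c.b.X + (b.b.X + c.0))) + c.0) has moves ··b··> p3, ··c··> p3, ··c··> p4
  p3 = b.(rec X. d.b.(c.b.X + (b.b.X + c.0))) has moves ··b··> p0
  p4 = 0 has moves deadlocked
Q's transition system — 4 states:
  q0 = rec X. d.b.(c.b.X + b.b.X) has moves ··d··> q1
  q1 = b.(c.b.(rec X. d.b.(c.b.X + b.b.X)) + b.b.(rec X. d.b.(c.b.X + b.b.X))) has moves ··b··> q2
  q2 = c.b.(rec X. d.b.(c.b.X + b.b.X)) + b.b.(rec X. d.b.(c.b.X + b.b.X)) has moves ··b··> q3, ··c··> q3
  q3 = b.(rec X. d.b.(c.b.X + b.b.X)) has moves ··b··> q0
Coarsest stable partition (strong bisimilarity classes):
  B0 = {p0}
  B1 = {p1}
  B2 = {p2}
  B3 = {p3}
  B4 = {p4}
  B5 = {q0}
  B6 = {q1}
  B7 = {q2}
  B8 = {q3}
p0 ∈ B0, q0 ∈ B5 → different blocks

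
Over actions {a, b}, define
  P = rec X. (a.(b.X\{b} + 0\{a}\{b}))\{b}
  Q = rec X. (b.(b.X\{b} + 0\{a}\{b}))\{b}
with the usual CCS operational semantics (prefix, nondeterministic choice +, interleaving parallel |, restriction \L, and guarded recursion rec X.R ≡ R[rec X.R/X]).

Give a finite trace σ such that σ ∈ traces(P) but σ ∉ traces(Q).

Reachable graph of P (2 states):
  m0 = rec X. (a.(b.X\{b} + 0\{a}\{b}))\{b} has moves --a--▸ m1
  m1 = (b.(rec X. (a.(b.X\{b} + 0\{a}\{b}))\{b})\{b} + 0\{a}\{b})\{b} has moves ∅
Reachable graph of Q (1 states):
  n0 = rec X. (b.(b.X\{b} + 0\{a}\{b}))\{b} has moves ∅
Run σ = ⟨a⟩ on P: start {m0}
  [1] a ⇒ {m1}
  — P admits the full trace.
Run σ = ⟨a⟩ on Q: start {n0}
  [1] a ⇒ ∅  — Q cannot continue

a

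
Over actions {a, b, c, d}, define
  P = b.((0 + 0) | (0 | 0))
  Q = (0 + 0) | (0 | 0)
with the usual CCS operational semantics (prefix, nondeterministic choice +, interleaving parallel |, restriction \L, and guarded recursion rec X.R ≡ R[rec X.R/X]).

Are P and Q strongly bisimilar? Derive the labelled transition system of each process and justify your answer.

P's transition system — 2 states:
  p0 = b.((0 + 0) | (0 | 0)) → =b=> p1
  p1 = (0 + 0) | (0 | 0) → ·
Q's transition system — 1 states:
  q0 = (0 + 0) | (0 | 0) → ·
Partition-refinement fixed point:
  B0 = {p0}
  B1 = {p1, q0}
p0 ∈ B0, q0 ∈ B1 → different blocks

not bisimilar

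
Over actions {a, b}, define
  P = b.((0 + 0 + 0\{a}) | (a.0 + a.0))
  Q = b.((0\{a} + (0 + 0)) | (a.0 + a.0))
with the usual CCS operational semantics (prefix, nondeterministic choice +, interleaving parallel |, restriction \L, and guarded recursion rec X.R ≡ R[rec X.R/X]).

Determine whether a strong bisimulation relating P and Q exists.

P ~ Q

Reachable graph of P (3 states):
  u0 = b.((0 + 0 + 0\{a}) | (a.0 + a.0)) | --b--▸ u1
  u1 = (0 + 0 + 0\{a}) | (a.0 + a.0) | --a--▸ u2
  u2 = (0 + 0 + 0\{a}) | 0 | ∅
Reachable graph of Q (3 states):
  v0 = b.((0\{a} + (0 + 0)) | (a.0 + a.0)) | --b--▸ v1
  v1 = (0\{a} + (0 + 0)) | (a.0 + a.0) | --a--▸ v2
  v2 = (0\{a} + (0 + 0)) | 0 | ∅
Bisimilarity quotient blocks:
  B0 = {u0, v0}
  B1 = {u1, v1}
  B2 = {u2, v2}
u0 ∈ B0, v0 ∈ B0 → same block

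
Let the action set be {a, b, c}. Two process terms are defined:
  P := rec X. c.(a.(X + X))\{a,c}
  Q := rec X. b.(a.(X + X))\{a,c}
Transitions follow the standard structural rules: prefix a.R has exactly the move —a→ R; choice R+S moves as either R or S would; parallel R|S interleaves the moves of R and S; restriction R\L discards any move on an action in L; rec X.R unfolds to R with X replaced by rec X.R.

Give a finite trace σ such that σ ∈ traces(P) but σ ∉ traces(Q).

P's transition system — 2 states:
  m0 = rec X. c.(a.(X + X))\{a,c} | -c-> m1
  m1 = (a.((rec X. c.(a.(X + X))\{a,c}) + (rec X. c.(a.(X + X))\{a,c})))\{a,c} | ∅
Q's transition system — 2 states:
  n0 = rec X. b.(a.(X + X))\{a,c} | -b-> n1
  n1 = (a.((rec X. b.(a.(X + X))\{a,c}) + (rec X. b.(a.(X + X))\{a,c})))\{a,c} | ∅
Executing c from P (initial set {m0}):
  step 1 (c): {m1}
  ✓ P
Executing c from Q (initial set {n0}):
  step 1 (c): ∅ (Q stuck)

c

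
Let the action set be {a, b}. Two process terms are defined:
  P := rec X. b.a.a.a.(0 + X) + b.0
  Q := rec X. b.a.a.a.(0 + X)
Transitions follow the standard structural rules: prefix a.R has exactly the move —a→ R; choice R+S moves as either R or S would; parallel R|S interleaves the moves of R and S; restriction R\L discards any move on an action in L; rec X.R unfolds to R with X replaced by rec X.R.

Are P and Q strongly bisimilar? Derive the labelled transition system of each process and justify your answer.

not bisimilar

LTS(P): 6 reachable states
  m0 = rec X. b.a.a.a.(0 + X) + b.0 ⊢ =b=> m1, =b=> m2
  m1 = 0 ⊢ (no moves)
  m2 = a.a.a.(0 + (rec X. b.a.a.a.(0 + X) + b.0)) ⊢ =a=> m3
  m3 = a.a.(0 + (rec X. b.a.a.a.(0 + X) + b.0)) ⊢ =a=> m4
  m4 = a.(0 + (rec X. b.a.a.a.(0 + X) + b.0)) ⊢ =a=> m5
  m5 = 0 + (rec X. b.a.a.a.(0 + X) + b.0) ⊢ =b=> m1, =b=> m2
LTS(Q): 5 reachable states
  n0 = rec X. b.a.a.a.(0 + X) ⊢ =b=> n1
  n1 = a.a.a.(0 + (rec X. b.a.a.a.(0 + X))) ⊢ =a=> n2
  n2 = a.a.(0 + (rec X. b.a.a.a.(0 + X))) ⊢ =a=> n3
  n3 = a.(0 + (rec X. b.a.a.a.(0 + X))) ⊢ =a=> n4
  n4 = 0 + (rec X. b.a.a.a.(0 + X)) ⊢ =b=> n1
Partition-refinement fixed point:
  B0 = {m0, m5}
  B1 = {m2}
  B2 = {m3}
  B3 = {m4}
  B4 = {m1}
  B5 = {n0, n4}
  B6 = {n1}
  B7 = {n2}
  B8 = {n3}
m0 ∈ B0, n0 ∈ B5 → different blocks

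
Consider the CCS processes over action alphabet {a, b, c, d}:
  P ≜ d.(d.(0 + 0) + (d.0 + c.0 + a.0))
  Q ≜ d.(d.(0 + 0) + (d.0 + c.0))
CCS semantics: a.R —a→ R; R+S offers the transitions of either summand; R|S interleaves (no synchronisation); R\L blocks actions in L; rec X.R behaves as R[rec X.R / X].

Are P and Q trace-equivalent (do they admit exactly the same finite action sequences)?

traces(P) ≠ traces(Q) — witness ⟨da⟩

P's transition system — 4 states:
  s0 = d.(d.(0 + 0) + (d.0 + c.0 + a.0)) ⊢ -d-> s1
  s1 = d.(0 + 0) + (d.0 + c.0 + a.0) ⊢ -a-> s2, -c-> s2, -d-> s2, -d-> s3
  s2 = 0 ⊢ deadlocked
  s3 = 0 + 0 ⊢ deadlocked
Q's transition system — 4 states:
  t0 = d.(d.(0 + 0) + (d.0 + c.0)) ⊢ -d-> t1
  t1 = d.(0 + 0) + (d.0 + c.0) ⊢ -c-> t2, -d-> t2, -d-> t3
  t2 = 0 ⊢ deadlocked
  t3 = 0 + 0 ⊢ deadlocked
Trace ⟨da⟩ through P, begin at {s0}:
  [1] d ⇒ {s1}
  [2] a ⇒ {s2}
  ✓ P
Trace ⟨da⟩ through Q, begin at {t0}:
  [1] d ⇒ {t1}
  [2] a ⇒ ∅  — Q cannot continue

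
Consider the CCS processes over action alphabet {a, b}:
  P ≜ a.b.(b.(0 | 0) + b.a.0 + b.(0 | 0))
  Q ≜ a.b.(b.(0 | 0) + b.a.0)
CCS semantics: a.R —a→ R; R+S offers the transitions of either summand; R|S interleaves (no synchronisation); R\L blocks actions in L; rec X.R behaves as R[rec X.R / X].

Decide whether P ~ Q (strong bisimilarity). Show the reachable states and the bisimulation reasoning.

YES

LTS(P): 6 reachable states
  p0 = a.b.(b.(0 | 0) + b.a.0 + b.(0 | 0)) | --a--▸ p1
  p1 = b.(b.(0 | 0) + b.a.0 + b.(0 | 0)) | --b--▸ p2
  p2 = b.(0 | 0) + b.a.0 + b.(0 | 0) | --b--▸ p3, --b--▸ p4
  p3 = 0 | 0 | stopped
  p4 = a.0 | --a--▸ p5
  p5 = 0 | stopped
LTS(Q): 6 reachable states
  q0 = a.b.(b.(0 | 0) + b.a.0) | --a--▸ q1
  q1 = b.(b.(0 | 0) + b.a.0) | --b--▸ q2
  q2 = b.(0 | 0) + b.a.0 | --b--▸ q3, --b--▸ q4
  q3 = 0 | 0 | stopped
  q4 = a.0 | --a--▸ q5
  q5 = 0 | stopped
Partition-refinement fixed point:
  B0 = {p0, q0}
  B1 = {p1, q1}
  B2 = {p2, q2}
  B3 = {p4, q4}
  B4 = {p3, p5, q3, q5}
p0 ∈ B0, q0 ∈ B0 → same block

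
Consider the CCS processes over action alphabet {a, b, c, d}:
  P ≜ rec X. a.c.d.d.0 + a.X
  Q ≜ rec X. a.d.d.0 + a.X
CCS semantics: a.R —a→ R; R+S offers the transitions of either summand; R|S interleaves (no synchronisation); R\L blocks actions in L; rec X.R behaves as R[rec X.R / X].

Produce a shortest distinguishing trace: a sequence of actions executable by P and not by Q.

Reachable graph of P (5 states):
  u0 = rec X. a.c.d.d.0 + a.X | =a=> u0, =a=> u1
  u1 = c.d.d.0 | =c=> u2
  u2 = d.d.0 | =d=> u3
  u3 = d.0 | =d=> u4
  u4 = 0 | deadlocked
Reachable graph of Q (4 states):
  v0 = rec X. a.d.d.0 + a.X | =a=> v0, =a=> v1
  v1 = d.d.0 | =d=> v2
  v2 = d.0 | =d=> v3
  v3 = 0 | deadlocked
Trace ⟨ac⟩ through P, begin at {u0}:
  [1] a ⇒ {u0, u1}
  [2] c ⇒ {u2}
  — P admits the full trace.
Trace ⟨ac⟩ through Q, begin at {v0}:
  [1] a ⇒ {v0, v1}
  [2] c ⇒ ∅ (Q stuck)

ac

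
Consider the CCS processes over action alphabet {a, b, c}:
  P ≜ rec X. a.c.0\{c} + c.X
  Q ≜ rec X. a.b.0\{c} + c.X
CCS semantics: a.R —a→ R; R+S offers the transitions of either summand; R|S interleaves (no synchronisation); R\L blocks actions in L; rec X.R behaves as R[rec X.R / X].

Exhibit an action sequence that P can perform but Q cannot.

LTS(P): 3 reachable states
  s0 = rec X. a.c.0\{c} + c.X :: -a-> s1, -c-> s0
  s1 = c.0\{c} :: -c-> s2
  s2 = 0\{c} :: stopped
LTS(Q): 3 reachable states
  t0 = rec X. a.b.0\{c} + c.X :: -a-> t1, -c-> t0
  t1 = b.0\{c} :: -b-> t2
  t2 = 0\{c} :: stopped
Trace ⟨ac⟩ through P, begin at {s0}:
  after a @ step 1: {s1}
  after c @ step 2: {s2}
  — P admits the full trace.
Trace ⟨ac⟩ through Q, begin at {t0}:
  after a @ step 1: {t1}
  after c @ step 2: ∅  — Q cannot continue

ac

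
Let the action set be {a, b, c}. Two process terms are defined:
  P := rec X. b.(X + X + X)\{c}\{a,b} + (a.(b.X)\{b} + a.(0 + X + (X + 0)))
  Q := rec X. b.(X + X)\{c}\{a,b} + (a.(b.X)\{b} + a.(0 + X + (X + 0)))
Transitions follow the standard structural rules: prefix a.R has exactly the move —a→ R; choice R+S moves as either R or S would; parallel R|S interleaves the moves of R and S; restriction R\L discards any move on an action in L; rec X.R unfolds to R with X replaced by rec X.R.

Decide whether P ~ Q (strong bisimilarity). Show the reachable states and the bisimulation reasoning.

P ~ Q

Reachable graph of P (4 states):
  u0 = rec X. b.(X + X + X)\{c}\{a,b} + (a.(b.X)\{b} + a.(0 + X + (X + 0))) :: -a-> u1, -a-> u2, -b-> u3
  u1 = (b.(rec X. b.(X + X + X)\{c}\{a,b} + (a.(b.X)\{b} + a.(0 + X + (X + 0)))))\{b} :: ∅
  u2 = 0 + (rec X. b.(X + X + X)\{c}\{a,b} + (a.(b.X)\{b} + a.(0 + X + (X + 0)))) + ((rec X. b.(X + X + X)\{c}\{a,b} + (a.(b.X)\{b} + a.(0 + X + (X + 0)))) + 0) :: -a-> u1, -a-> u2, -b-> u3
  u3 = ((rec X. b.(X + X + X)\{c}\{a,b} + (a.(b.X)\{b} + a.(0 + X + (X + 0)))) + (rec X. b.(X + X + X)\{c}\{a,b} + (a.(b.X)\{b} + a.(0 + X + (X + 0)))) + (rec X. b.(X + X + X)\{c}\{a,b} + (a.(b.X)\{b} + a.(0 + X + (X + 0)))))\{c}\{a,b} :: ∅
Reachable graph of Q (4 states):
  v0 = rec X. b.(X + X)\{c}\{a,b} + (a.(b.X)\{b} + a.(0 + X + (X + 0))) :: -a-> v1, -a-> v2, -b-> v3
  v1 = (b.(rec X. b.(X + X)\{c}\{a,b} + (a.(b.X)\{b} + a.(0 + X + (X + 0)))))\{b} :: ∅
  v2 = 0 + (rec X. b.(X + X)\{c}\{a,b} + (a.(b.X)\{b} + a.(0 + X + (X + 0)))) + ((rec X. b.(X + X)\{c}\{a,b} + (a.(b.X)\{b} + a.(0 + X + (X + 0)))) + 0) :: -a-> v1, -a-> v2, -b-> v3
  v3 = ((rec X. b.(X + X)\{c}\{a,b} + (a.(b.X)\{b} + a.(0 + X + (X + 0)))) + (rec X. b.(X + X)\{c}\{a,b} + (a.(b.X)\{b} + a.(0 + X + (X + 0)))))\{c}\{a,b} :: ∅
Partition-refinement fixed point:
  B0 = {u0, u2, v0, v2}
  B1 = {u1, u3, v1, v3}
u0 ∈ B0, v0 ∈ B0 → same block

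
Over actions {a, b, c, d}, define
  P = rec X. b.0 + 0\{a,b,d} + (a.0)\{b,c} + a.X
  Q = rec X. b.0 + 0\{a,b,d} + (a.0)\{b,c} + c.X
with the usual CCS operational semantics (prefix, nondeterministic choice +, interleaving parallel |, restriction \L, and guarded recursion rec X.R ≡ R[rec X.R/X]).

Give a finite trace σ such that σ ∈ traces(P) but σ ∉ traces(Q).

aa

Reachable graph of P (3 states):
  s0 = rec X. b.0 + 0\{a,b,d} + (a.0)\{b,c} + a.X :: -a-> s0, -a-> s1, -b-> s2
  s1 = 0\{b,c} :: deadlocked
  s2 = 0 :: deadlocked
Reachable graph of Q (3 states):
  t0 = rec X. b.0 + 0\{a,b,d} + (a.0)\{b,c} + c.X :: -a-> t1, -b-> t2, -c-> t0
  t1 = 0\{b,c} :: deadlocked
  t2 = 0 :: deadlocked
Run σ = ⟨aa⟩ on P: start {s0}
  [1] a ⇒ {s0, s1}
  [2] a ⇒ {s0, s1}
  P completes σ.
Run σ = ⟨aa⟩ on Q: start {t0}
  [1] a ⇒ {t1}
  [2] a ⇒ ∅ (Q stuck)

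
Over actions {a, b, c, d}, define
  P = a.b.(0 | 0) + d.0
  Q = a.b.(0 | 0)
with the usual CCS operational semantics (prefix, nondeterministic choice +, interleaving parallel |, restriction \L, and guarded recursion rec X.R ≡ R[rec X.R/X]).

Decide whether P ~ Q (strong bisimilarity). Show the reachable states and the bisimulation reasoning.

Reachable graph of P (4 states):
  s0 = a.b.(0 | 0) + d.0 | -a-> s1, -d-> s2
  s1 = b.(0 | 0) | -b-> s3
  s2 = 0 | ∅
  s3 = 0 | 0 | ∅
Reachable graph of Q (3 states):
  t0 = a.b.(0 | 0) | -a-> t1
  t1 = b.(0 | 0) | -b-> t2
  t2 = 0 | 0 | ∅
Coarsest stable partition (strong bisimilarity classes):
  B0 = {s0}
  B1 = {s2, s3, t2}
  B2 = {s1, t1}
  B3 = {t0}
s0 ∈ B0, t0 ∈ B3 → different blocks

not bisimilar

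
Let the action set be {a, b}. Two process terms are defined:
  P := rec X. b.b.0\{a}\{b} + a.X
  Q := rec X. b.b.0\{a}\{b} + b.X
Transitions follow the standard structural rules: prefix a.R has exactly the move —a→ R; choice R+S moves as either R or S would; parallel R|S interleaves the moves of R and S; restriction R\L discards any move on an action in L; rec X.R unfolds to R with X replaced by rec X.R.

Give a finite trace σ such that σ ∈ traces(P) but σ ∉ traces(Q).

a

P's transition system — 3 states:
  s0 = rec X. b.b.0\{a}\{b} + a.X ⊢ =a=> s0, =b=> s1
  s1 = b.0\{a}\{b} ⊢ =b=> s2
  s2 = 0\{a}\{b} ⊢ ∅
Q's transition system — 3 states:
  t0 = rec X. b.b.0\{a}\{b} + b.X ⊢ =b=> t0, =b=> t1
  t1 = b.0\{a}\{b} ⊢ =b=> t2
  t2 = 0\{a}\{b} ⊢ ∅
Executing a from P (initial set {s0}):
  [1] a ⇒ {s0}
  ✓ P
Executing a from Q (initial set {t0}):
  [1] a ⇒ ∅ (Q stuck)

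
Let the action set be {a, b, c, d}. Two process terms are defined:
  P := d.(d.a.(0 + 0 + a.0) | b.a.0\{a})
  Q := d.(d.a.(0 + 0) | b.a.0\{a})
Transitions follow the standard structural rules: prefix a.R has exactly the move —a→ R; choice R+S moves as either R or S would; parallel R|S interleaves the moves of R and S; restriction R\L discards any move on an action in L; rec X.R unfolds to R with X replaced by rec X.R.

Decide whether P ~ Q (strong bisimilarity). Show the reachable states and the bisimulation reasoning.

P ≁ Q

P's transition system — 13 states:
  u0 = d.(d.a.(0 + 0 + a.0) | b.a.0\{a}) ⊢ --d--▸ u1
  u1 = d.a.(0 + 0 + a.0) | b.a.0\{a} ⊢ --b--▸ u2, --d--▸ u3
  u2 = d.a.(0 + 0 + a.0) | a.0\{a} ⊢ --a--▸ u4, --d--▸ u5
  u3 = a.(0 + 0 + a.0) | b.a.0\{a} ⊢ --a--▸ u6, --b--▸ u5
  u4 = d.a.(0 + 0 + a.0) | 0\{a} ⊢ --d--▸ u7
  u5 = a.(0 + 0 + a.0) | a.0\{a} ⊢ --a--▸ u7, --a--▸ u8
  u6 = (0 + 0 + a.0) | b.a.0\{a} ⊢ --a--▸ u9, --b--▸ u8
  u7 = a.(0 + 0 + a.0) | 0\{a} ⊢ --a--▸ u10
  u8 = (0 + 0 + a.0) | a.0\{a} ⊢ --a--▸ u10, --a--▸ u11
  u9 = 0 | b.a.0\{a} ⊢ --b--▸ u11
  u10 = (0 + 0 + a.0) | 0\{a} ⊢ --a--▸ u12
  u11 = 0 | a.0\{a} ⊢ --a--▸ u12
  u12 = 0 | 0\{a} ⊢ stopped
Q's transition system — 10 states:
  v0 = d.(d.a.(0 + 0) | b.a.0\{a}) ⊢ --d--▸ v1
  v1 = d.a.(0 + 0) | b.a.0\{a} ⊢ --b--▸ v2, --d--▸ v3
  v2 = d.a.(0 + 0) | a.0\{a} ⊢ --a--▸ v4, --d--▸ v5
  v3 = a.(0 + 0) | b.a.0\{a} ⊢ --a--▸ v6, --b--▸ v5
  v4 = d.a.(0 + 0) | 0\{a} ⊢ --d--▸ v7
  v5 = a.(0 + 0) | a.0\{a} ⊢ --a--▸ v7, --a--▸ v8
  v6 = (0 + 0) | b.a.0\{a} ⊢ --b--▸ v8
  v7 = a.(0 + 0) | 0\{a} ⊢ --a--▸ v9
  v8 = (0 + 0) | a.0\{a} ⊢ --a--▸ v9
  v9 = (0 + 0) | 0\{a} ⊢ stopped
Bisimilarity quotient blocks:
  B0 = {u0}
  B1 = {u1}
  B2 = {u2}
  B3 = {u5}
  B4 = {u7, u8, v5}
  B5 = {u10, u11, v7, v8}
  B6 = {u12, v9}
  B7 = {u4}
  B8 = {u3}
  B9 = {u6, v3}
  B10 = {u9, v6}
  B11 = {v0}
  B12 = {v1}
  B13 = {v2}
  B14 = {v4}
u0 ∈ B0, v0 ∈ B11 → different blocks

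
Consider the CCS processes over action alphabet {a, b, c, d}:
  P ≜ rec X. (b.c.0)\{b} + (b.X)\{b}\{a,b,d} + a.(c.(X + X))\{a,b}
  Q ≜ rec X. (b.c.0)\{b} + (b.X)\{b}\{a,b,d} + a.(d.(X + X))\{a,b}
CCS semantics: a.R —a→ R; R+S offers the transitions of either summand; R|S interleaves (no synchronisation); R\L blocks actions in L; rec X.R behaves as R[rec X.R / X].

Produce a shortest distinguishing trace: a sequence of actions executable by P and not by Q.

P's transition system — 3 states:
  m0 = rec X. (b.c.0)\{b} + (b.X)\{b}\{a,b,d} + a.(c.(X + X))\{a,b} → -a-> m1
  m1 = (c.((rec X. (b.c.0)\{b} + (b.X)\{b}\{a,b,d} + a.(c.(X + X))\{a,b}) + (rec X. (b.c.0)\{b} + (b.X)\{b}\{a,b,d} + a.(c.(X + X))\{a,b})))\{a,b} → -c-> m2
  m2 = ((rec X. (b.c.0)\{b} + (b.X)\{b}\{a,b,d} + a.(c.(X + X))\{a,b}) + (rec X. (b.c.0)\{b} + (b.X)\{b}\{a,b,d} + a.(c.(X + X))\{a,b}))\{a,b} → deadlocked
Q's transition system — 3 states:
  n0 = rec X. (b.c.0)\{b} + (b.X)\{b}\{a,b,d} + a.(d.(X + X))\{a,b} → -a-> n1
  n1 = (d.((rec X. (b.c.0)\{b} + (b.X)\{b}\{a,b,d} + a.(d.(X + X))\{a,b}) + (rec X. (b.c.0)\{b} + (b.X)\{b}\{a,b,d} + a.(d.(X + X))\{a,b})))\{a,b} → -d-> n2
  n2 = ((rec X. (b.c.0)\{b} + (b.X)\{b}\{a,b,d} + a.(d.(X + X))\{a,b}) + (rec X. (b.c.0)\{b} + (b.X)\{b}\{a,b,d} + a.(d.(X + X))\{a,b}))\{a,b} → deadlocked
Trace ⟨ac⟩ through P, begin at {m0}:
  after a @ step 1: {m1}
  after c @ step 2: {m2}
  ✓ P
Trace ⟨ac⟩ through Q, begin at {n0}:
  after a @ step 1: {n1}
  after c @ step 2: ∅  — Q cannot continue

ac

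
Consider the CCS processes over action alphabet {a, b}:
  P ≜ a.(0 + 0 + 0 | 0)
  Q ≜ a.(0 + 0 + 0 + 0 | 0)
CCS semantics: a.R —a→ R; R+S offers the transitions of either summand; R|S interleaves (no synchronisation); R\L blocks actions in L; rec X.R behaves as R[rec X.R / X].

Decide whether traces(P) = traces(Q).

YES

Reachable graph of P (2 states):
  p0 = a.(0 + 0 + 0 | 0) ⊢ —a→ p1
  p1 = 0 + 0 + 0 | 0 ⊢ (no moves)
Reachable graph of Q (2 states):
  q0 = a.(0 + 0 + 0 + 0 | 0) ⊢ —a→ q1
  q1 = 0 + 0 + 0 + 0 | 0 ⊢ (no moves)
Partition-refinement fixed point:
  B0 = {p0, q0}
  B1 = {p1, q1}
p0 ∈ B0, q0 ∈ B0 → same block
Bisimilar ⇒ trace-equivalent.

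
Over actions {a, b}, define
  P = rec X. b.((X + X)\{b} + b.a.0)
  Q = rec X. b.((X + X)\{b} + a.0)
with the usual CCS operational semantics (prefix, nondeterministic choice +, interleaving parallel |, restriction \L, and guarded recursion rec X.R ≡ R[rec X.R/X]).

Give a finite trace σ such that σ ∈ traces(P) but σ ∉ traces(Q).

bb

LTS(P): 4 reachable states
  m0 = rec X. b.((X + X)\{b} + b.a.0) | --b--▸ m1
  m1 = ((rec X. b.((X + X)\{b} + b.a.0)) + (rec X. b.((X + X)\{b} + b.a.0)))\{b} + b.a.0 | --b--▸ m2
  m2 = a.0 | --a--▸ m3
  m3 = 0 | (no moves)
LTS(Q): 3 reachable states
  n0 = rec X. b.((X + X)\{b} + a.0) | --b--▸ n1
  n1 = ((rec X. b.((X + X)\{b} + a.0)) + (rec X. b.((X + X)\{b} + a.0)))\{b} + a.0 | --a--▸ n2
  n2 = 0 | (no moves)
Run σ = ⟨bb⟩ on P: start {m0}
  after b @ step 1: {m1}
  after b @ step 2: {m2}
  P completes σ.
Run σ = ⟨bb⟩ on Q: start {n0}
  after b @ step 1: {n1}
  after b @ step 2: no successor for Q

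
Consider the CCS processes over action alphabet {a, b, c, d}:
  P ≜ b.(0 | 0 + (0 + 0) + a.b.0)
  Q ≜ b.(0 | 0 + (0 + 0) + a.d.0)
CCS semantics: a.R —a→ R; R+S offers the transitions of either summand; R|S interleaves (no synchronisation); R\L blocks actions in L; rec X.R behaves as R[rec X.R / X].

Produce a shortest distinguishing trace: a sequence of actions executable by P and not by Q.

P's transition system — 4 states:
  p0 = b.(0 | 0 + (0 + 0) + a.b.0) :: -b-> p1
  p1 = 0 | 0 + (0 + 0) + a.b.0 :: -a-> p2
  p2 = b.0 :: -b-> p3
  p3 = 0 :: ·
Q's transition system — 4 states:
  q0 = b.(0 | 0 + (0 + 0) + a.d.0) :: -b-> q1
  q1 = 0 | 0 + (0 + 0) + a.d.0 :: -a-> q2
  q2 = d.0 :: -d-> q3
  q3 = 0 :: ·
Trace ⟨bab⟩ through P, begin at {p0}:
  step 1 (b): {p1}
  step 2 (a): {p2}
  step 3 (b): {p3}
  ✓ P
Trace ⟨bab⟩ through Q, begin at {q0}:
  step 1 (b): {q1}
  step 2 (a): {q2}
  step 3 (b): ∅ (Q stuck)

bab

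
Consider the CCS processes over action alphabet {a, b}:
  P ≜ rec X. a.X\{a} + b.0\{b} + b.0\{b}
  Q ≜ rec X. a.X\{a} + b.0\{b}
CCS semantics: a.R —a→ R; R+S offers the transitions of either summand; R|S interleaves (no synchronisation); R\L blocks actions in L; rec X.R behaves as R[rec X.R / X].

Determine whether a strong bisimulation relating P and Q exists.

LTS(P): 4 reachable states
  u0 = rec X. a.X\{a} + b.0\{b} + b.0\{b} :: —a→ u1, —b→ u2
  u1 = (rec X. a.X\{a} + b.0\{b} + b.0\{b})\{a} :: —b→ u3
  u2 = 0\{b} :: deadlocked
  u3 = 0\{b}\{a} :: deadlocked
LTS(Q): 4 reachable states
  v0 = rec X. a.X\{a} + b.0\{b} :: —a→ v1, —b→ v2
  v1 = (rec X. a.X\{a} + b.0\{b})\{a} :: —b→ v3
  v2 = 0\{b} :: deadlocked
  v3 = 0\{b}\{a} :: deadlocked
Coarsest stable partition (strong bisimilarity classes):
  B0 = {u0, v0}
  B1 = {u2, u3, v2, v3}
  B2 = {u1, v1}
u0 ∈ B0, v0 ∈ B0 → same block

YES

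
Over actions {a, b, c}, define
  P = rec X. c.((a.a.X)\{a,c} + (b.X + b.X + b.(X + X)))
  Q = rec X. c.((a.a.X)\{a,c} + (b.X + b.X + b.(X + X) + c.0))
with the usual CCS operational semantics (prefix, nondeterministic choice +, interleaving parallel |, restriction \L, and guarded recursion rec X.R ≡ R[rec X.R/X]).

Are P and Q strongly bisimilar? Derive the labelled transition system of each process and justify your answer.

LTS(P): 3 reachable states
  s0 = rec X. c.((a.a.X)\{a,c} + (b.X + b.X + b.(X + X))) has moves —c→ s1
  s1 = (a.a.(rec X. c.((a.a.X)\{a,c} + (b.X + b.X + b.(X + X)))))\{a,c} + (b.(rec X. c.((a.a.X)\{a,c} + (b.X + b.X + b.(X + X)))) + b.(rec X. c.((a.a.X)\{a,c} + (b.X + b.X + b.(X + X)))) + b.((rec X. c.((a.a.X)\{a,c} + (b.X + b.X + b.(X + X)))) + (rec X. c.((a.a.X)\{a,c} + (b.X + b.X + b.(X + X)))))) has moves —b→ s0, —b→ s2
  s2 = (rec X. c.((a.a.X)\{a,c} + (b.X + b.X + b.(X + X)))) + (rec X. c.((a.a.X)\{a,c} + (b.X + b.X + b.(X + X)))) has moves —c→ s1
LTS(Q): 4 reachable states
  t0 = rec X. c.((a.a.X)\{a,c} + (b.X + b.X + b.(X + X) + c.0)) has moves —c→ t1
  t1 = (a.a.(rec X. c.((a.a.X)\{a,c} + (b.X + b.X + b.(X + X) + c.0))))\{a,c} + (b.(rec X. c.((a.a.X)\{a,c} + (b.X + b.X + b.(X + X) + c.0))) + b.(rec X. c.((a.a.X)\{a,c} + (b.X + b.X + b.(X + X) + c.0))) + b.((rec X. c.((a.a.X)\{a,c} + (b.X + b.X + b.(X + X) + c.0))) + (rec X. c.((a.a.X)\{a,c} + (b.X + b.X + b.(X + X) + c.0)))) + c.0) has moves —b→ t0, —b→ t2, —c→ t3
  t2 = (rec X. c.((a.a.X)\{a,c} + (b.X + b.X + b.(X + X) + c.0))) + (rec X. c.((a.a.X)\{a,c} + (b.X + b.X + b.(X + X) + c.0))) has moves —c→ t1
  t3 = 0 has moves ·
Coarsest stable partition (strong bisimilarity classes):
  B0 = {s0, s2}
  B1 = {s1}
  B2 = {t0, t2}
  B3 = {t1}
  B4 = {t3}
s0 ∈ B0, t0 ∈ B2 → different blocks

NO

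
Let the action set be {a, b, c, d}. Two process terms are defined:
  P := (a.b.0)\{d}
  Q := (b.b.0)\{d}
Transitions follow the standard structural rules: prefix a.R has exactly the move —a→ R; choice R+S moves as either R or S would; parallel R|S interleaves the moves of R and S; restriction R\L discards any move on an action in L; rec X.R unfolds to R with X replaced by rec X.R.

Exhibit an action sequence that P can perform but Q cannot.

a

Reachable graph of P (3 states):
  m0 = (a.b.0)\{d} has moves --a--▸ m1
  m1 = (b.0)\{d} has moves --b--▸ m2
  m2 = 0\{d} has moves stopped
Reachable graph of Q (3 states):
  n0 = (b.b.0)\{d} has moves --b--▸ n1
  n1 = (b.0)\{d} has moves --b--▸ n2
  n2 = 0\{d} has moves stopped
Run σ = ⟨a⟩ on P: start {m0}
  step 1 (a): {m1}
  P completes σ.
Run σ = ⟨a⟩ on Q: start {n0}
  step 1 (a): ∅  — Q cannot continue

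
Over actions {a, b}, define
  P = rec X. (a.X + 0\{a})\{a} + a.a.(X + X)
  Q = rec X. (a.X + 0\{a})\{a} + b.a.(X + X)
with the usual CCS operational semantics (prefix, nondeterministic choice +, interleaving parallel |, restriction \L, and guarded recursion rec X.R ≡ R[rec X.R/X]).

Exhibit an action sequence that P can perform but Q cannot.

a

P's transition system — 3 states:
  m0 = rec X. (a.X + 0\{a})\{a} + a.a.(X + X) has moves ··a··> m1
  m1 = a.((rec X. (a.X + 0\{a})\{a} + a.a.(X + X)) + (rec X. (a.X + 0\{a})\{a} + a.a.(X + X))) has moves ··a··> m2
  m2 = (rec X. (a.X + 0\{a})\{a} + a.a.(X + X)) + (rec X. (a.X + 0\{a})\{a} + a.a.(X + X)) has moves ··a··> m1
Q's transition system — 3 states:
  n0 = rec X. (a.X + 0\{a})\{a} + b.a.(X + X) has moves ··b··> n1
  n1 = a.((rec X. (a.X + 0\{a})\{a} + b.a.(X + X)) + (rec X. (a.X + 0\{a})\{a} + b.a.(X + X))) has moves ··a··> n2
  n2 = (rec X. (a.X + 0\{a})\{a} + b.a.(X + X)) + (rec X. (a.X + 0\{a})\{a} + b.a.(X + X)) has moves ··b··> n1
Trace ⟨a⟩ through P, begin at {m0}:
  after a @ step 1: {m1}
  — P admits the full trace.
Trace ⟨a⟩ through Q, begin at {n0}:
  after a @ step 1: ∅  — Q cannot continue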